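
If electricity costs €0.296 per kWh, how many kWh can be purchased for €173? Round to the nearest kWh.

584 kWh

€173 / €0.296 per kWh = 584.5 kWh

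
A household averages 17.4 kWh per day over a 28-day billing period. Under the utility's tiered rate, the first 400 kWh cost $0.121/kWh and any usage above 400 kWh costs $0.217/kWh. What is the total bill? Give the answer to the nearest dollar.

$67

Usage = 17.4 kWh/day × 28 days = 487.2 kWh
First 400 kWh × $0.121 = $48.40
Remaining 87.2 kWh × $0.217 = $18.92
Total = $67.32 ≈ $67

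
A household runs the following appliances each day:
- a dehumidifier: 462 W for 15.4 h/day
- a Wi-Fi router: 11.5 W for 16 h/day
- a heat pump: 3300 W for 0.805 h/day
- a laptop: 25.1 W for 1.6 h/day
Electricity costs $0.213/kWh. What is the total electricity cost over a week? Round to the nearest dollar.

$15

dehumidifier: 462 W × 15.4 h × 7 d = 49,804 Wh = 49.8 kWh
Wi-Fi router: 11.5 W × 16 h × 7 d = 1,288 Wh = 1.288 kWh
heat pump: 3300 W × 0.805 h × 7 d = 18,596 Wh = 18.6 kWh
laptop: 25.1 W × 1.6 h × 7 d = 281 Wh = 0.2811 kWh
Total energy = 49.8 + 1.288 + 18.6 + 0.2811 = 69.97 kWh
Cost = 69.97 kWh × $0.213 = $14.90 ≈ $15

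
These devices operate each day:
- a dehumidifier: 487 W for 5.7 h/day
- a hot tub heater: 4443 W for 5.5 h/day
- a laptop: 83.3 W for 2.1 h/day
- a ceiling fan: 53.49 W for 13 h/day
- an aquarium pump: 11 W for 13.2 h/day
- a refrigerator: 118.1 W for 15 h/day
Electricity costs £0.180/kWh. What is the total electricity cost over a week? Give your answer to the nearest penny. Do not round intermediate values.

£37.80

dehumidifier: 487 W × 5.7 h × 7 d = 19,431 Wh = 19.43 kWh
hot tub heater: 4443 W × 5.5 h × 7 d = 171,056 Wh = 171.1 kWh
laptop: 83.3 W × 2.1 h × 7 d = 1,225 Wh = 1.225 kWh
ceiling fan: 53.49 W × 13 h × 7 d = 4,868 Wh = 4.868 kWh
aquarium pump: 11 W × 13.2 h × 7 d = 1,016 Wh = 1.016 kWh
refrigerator: 118.1 W × 15 h × 7 d = 12,400 Wh = 12.4 kWh
Total energy = 19.43 + 171.1 + 1.225 + 4.868 + 1.016 + 12.4 = 210 kWh
Cost = 210 kWh × £0.180 = £37.80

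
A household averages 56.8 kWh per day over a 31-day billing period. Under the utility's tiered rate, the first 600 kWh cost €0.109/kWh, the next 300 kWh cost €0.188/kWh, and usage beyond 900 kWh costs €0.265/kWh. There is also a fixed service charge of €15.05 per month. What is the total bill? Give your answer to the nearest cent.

Usage = 56.8 kWh/day × 31 days = 1760.8 kWh
First 600 kWh × €0.109 = €65.40
Next 300 kWh × €0.188 = €56.40
Remaining 860.8 kWh × €0.265 = €228.11
Energy charge = €349.91; + service €15.05 = €364.96

€364.96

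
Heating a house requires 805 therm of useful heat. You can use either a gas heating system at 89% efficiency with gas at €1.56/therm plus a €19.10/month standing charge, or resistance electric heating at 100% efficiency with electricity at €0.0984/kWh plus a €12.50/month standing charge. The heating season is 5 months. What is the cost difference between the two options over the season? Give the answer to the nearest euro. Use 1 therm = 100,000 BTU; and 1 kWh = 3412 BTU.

Heat load = 805 therm × 100,000 = 80,500,000 BTU
Gas: input = 80,500,000 / 0.89 = 90,449,438 BTU = 904.5 therm → 904.5 × €1.56 = €1,411.01; + 5 × €19.10 standing = €1,506.51
Electric: 80,500,000 BTU / 3412 = 23,590 kWh → × €0.0984 = €2,321.57; + 5 × €12.50 standing = €2,384.07
Difference = |€1,506.51 − €2,384.07| = €877.56 ≈ €878

€878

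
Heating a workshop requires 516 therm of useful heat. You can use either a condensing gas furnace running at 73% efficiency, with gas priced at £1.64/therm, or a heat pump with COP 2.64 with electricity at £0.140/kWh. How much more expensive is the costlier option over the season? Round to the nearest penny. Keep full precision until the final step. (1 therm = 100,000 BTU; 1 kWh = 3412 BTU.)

Heat load = 516 therm × 100,000 = 51,600,000 BTU
Gas: input = 51,600,000 / 0.73 = 70,684,932 BTU = 706.8 therm → 706.8 × £1.64 = £1,159.23
Heat pump: 51,600,000 BTU / 3412 = 15,120 kWh heat; / 2.64 = 5,728 kWh in → × £0.140 = £801.98
Difference = |£1,159.23 − £801.98| = £357.25

£357.25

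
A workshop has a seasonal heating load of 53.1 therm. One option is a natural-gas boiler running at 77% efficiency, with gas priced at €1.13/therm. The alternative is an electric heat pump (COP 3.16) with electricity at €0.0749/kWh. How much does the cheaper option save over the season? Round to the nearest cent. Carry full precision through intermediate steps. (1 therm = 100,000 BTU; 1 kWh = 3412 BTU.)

€41.04

Heat load = 53.1 therm × 100,000 = 5,310,000 BTU
Gas: input = 5,310,000 / 0.77 = 6,896,104 BTU = 68.96 therm → 68.96 × €1.13 = €77.93
Heat pump: 5,310,000 BTU / 3412 = 1,556 kWh heat; / 3.16 = 492.5 kWh in → × €0.0749 = €36.89
Difference = |€77.93 − €36.89| = €41.04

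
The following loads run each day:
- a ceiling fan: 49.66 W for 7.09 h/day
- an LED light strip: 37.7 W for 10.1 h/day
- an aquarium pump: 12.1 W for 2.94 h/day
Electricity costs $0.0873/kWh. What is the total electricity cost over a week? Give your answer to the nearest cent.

ceiling fan: 49.66 W × 7.09 h × 7 d = 2,465 Wh = 2.465 kWh
LED light strip: 37.7 W × 10.1 h × 7 d = 2,665 Wh = 2.665 kWh
aquarium pump: 12.1 W × 2.94 h × 7 d = 249 Wh = 0.249 kWh
Total energy = 2.465 + 2.665 + 0.249 = 5.379 kWh
Cost = 5.379 kWh × $0.0873 = $0.47

$0.47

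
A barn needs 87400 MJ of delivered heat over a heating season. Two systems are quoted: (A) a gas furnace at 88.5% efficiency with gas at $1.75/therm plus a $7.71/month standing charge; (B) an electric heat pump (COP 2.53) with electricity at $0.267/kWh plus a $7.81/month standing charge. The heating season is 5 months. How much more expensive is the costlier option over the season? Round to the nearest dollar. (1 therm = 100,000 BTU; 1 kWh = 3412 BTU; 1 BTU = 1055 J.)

$925

Heat load = 87400 MJ = 87,400,000,000 J / 1055 = 82,843,602 BTU
Gas: input = 82,843,602 / 0.885 = 93,608,590 BTU = 936.1 therm → 936.1 × $1.75 = $1,638.15; + 5 × $7.71 standing = $1,676.70
Heat pump: 82,843,602 BTU / 3412 = 24,280 kWh heat; / 2.53 = 9,597 kWh in → × $0.267 = $2,562.36; + 5 × $7.81 standing = $2,601.41
Difference = |$1,676.70 − $2,601.41| = $924.71 ≈ $925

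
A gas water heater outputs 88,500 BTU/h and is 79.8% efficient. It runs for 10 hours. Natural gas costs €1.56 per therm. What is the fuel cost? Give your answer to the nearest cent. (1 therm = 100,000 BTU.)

Heat delivered = 88,500 BTU/h × 10 h = 885,000 BTU
Gas input = 885,000 / 0.798 = 1,109,023 BTU
= 1,109,023 / 100,000 = 11.09 therm
Cost = 11.09 × €1.56/therm = €17.30

€17.30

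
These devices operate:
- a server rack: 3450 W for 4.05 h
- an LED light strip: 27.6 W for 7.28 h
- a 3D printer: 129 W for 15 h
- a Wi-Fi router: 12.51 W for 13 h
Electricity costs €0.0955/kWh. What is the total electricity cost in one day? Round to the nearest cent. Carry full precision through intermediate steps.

server rack: 3450 W × 4.05 h = 13,972 Wh = 13.97 kWh
LED light strip: 27.6 W × 7.28 h = 201 Wh = 0.2009 kWh
3D printer: 129 W × 15 h = 1,935 Wh = 1.935 kWh
Wi-Fi router: 12.51 W × 13 h = 163 Wh = 0.1626 kWh
Total energy = 13.97 + 0.2009 + 1.935 + 0.1626 = 16.27 kWh
Cost = 16.27 kWh × €0.0955 = €1.55

€1.55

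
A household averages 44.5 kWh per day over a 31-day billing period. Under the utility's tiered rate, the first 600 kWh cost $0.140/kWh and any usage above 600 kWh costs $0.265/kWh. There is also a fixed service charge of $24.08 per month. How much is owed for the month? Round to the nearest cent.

Usage = 44.5 kWh/day × 31 days = 1379.5 kWh
First 600 kWh × $0.140 = $84.00
Remaining 779.5 kWh × $0.265 = $206.57
Energy charge = $290.57; + service $24.08 = $314.65

$314.65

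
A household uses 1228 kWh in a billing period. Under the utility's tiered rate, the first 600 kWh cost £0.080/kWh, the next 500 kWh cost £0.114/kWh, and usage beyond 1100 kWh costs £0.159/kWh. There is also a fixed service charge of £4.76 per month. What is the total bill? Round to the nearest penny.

First 600 kWh × £0.080 = £48.00
Next 500 kWh × £0.114 = £57.00
Remaining 128 kWh × £0.159 = £20.35
Energy charge = £125.35; + service £4.76 = £130.11

£130.11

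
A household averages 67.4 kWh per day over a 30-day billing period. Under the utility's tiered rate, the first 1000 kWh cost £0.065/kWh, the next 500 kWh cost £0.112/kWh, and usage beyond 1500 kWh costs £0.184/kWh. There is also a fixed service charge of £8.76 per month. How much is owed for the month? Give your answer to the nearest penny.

£225.81

Usage = 67.4 kWh/day × 30 days = 2022 kWh
First 1000 kWh × £0.065 = £65.00
Next 500 kWh × £0.112 = £56.00
Remaining 522 kWh × £0.184 = £96.05
Energy charge = £217.05; + service £8.76 = £225.81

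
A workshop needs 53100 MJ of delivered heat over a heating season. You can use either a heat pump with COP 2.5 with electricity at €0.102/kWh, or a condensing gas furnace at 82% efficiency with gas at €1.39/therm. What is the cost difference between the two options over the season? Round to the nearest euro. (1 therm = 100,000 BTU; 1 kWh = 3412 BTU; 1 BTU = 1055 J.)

Heat load = 53100 MJ = 53,100,000,000 J / 1055 = 50,331,754 BTU
Gas: input = 50,331,754 / 0.82 = 61,380,187 BTU = 613.8 therm → 613.8 × €1.39 = €853.18
Heat pump: 50,331,754 BTU / 3412 = 14,750 kWh heat; / 2.5 = 5,901 kWh in → × €0.102 = €601.86
Difference = |€853.18 − €601.86| = €251.33 ≈ €251

€251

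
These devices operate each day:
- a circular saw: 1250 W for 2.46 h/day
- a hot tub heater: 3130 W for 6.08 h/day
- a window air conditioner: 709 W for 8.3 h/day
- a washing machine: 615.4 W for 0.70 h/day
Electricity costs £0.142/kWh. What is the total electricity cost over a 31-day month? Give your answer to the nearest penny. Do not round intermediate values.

circular saw: 1250 W × 2.46 h × 31 d = 95,325 Wh = 95.33 kWh
hot tub heater: 3130 W × 6.08 h × 31 d = 589,942 Wh = 589.9 kWh
window air conditioner: 709 W × 8.3 h × 31 d = 182,426 Wh = 182.4 kWh
washing machine: 615.4 W × 0.70 h × 31 d = 13,354 Wh = 13.35 kWh
Total energy = 95.33 + 589.9 + 182.4 + 13.35 = 881 kWh
Cost = 881 kWh × £0.142 = £125.11

£125.11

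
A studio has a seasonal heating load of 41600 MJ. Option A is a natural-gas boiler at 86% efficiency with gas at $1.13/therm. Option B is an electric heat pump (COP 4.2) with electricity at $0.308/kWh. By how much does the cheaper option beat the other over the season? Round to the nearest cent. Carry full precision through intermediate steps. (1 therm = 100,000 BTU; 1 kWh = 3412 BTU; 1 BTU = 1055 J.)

Heat load = 41600 MJ = 41,600,000,000 J / 1055 = 39,431,280 BTU
Gas: input = 39,431,280 / 0.86 = 45,850,325 BTU = 458.5 therm → 458.5 × $1.13 = $518.11
Heat pump: 39,431,280 BTU / 3412 = 11,560 kWh heat; / 4.2 = 2,752 kWh in → × $0.308 = $847.49
Difference = |$518.11 − $847.49| = $329.38

$329.38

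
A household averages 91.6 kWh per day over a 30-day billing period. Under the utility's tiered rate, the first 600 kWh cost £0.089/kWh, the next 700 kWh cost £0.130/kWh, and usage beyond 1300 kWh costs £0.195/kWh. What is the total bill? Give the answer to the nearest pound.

Usage = 91.6 kWh/day × 30 days = 2748 kWh
First 600 kWh × £0.089 = £53.40
Next 700 kWh × £0.130 = £91.00
Remaining 1448 kWh × £0.195 = £282.36
Total = £426.76 ≈ £427

£427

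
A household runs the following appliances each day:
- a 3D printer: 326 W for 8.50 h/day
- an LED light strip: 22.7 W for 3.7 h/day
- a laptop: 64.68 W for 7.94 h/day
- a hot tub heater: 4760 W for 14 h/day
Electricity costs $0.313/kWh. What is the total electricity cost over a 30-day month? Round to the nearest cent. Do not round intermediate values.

3D printer: 326 W × 8.50 h × 30 d = 83,130 Wh = 83.13 kWh
LED light strip: 22.7 W × 3.7 h × 30 d = 2,520 Wh = 2.52 kWh
laptop: 64.68 W × 7.94 h × 30 d = 15,407 Wh = 15.41 kWh
hot tub heater: 4760 W × 14 h × 30 d = 1,999,200 Wh = 1,999 kWh
Total energy = 83.13 + 2.52 + 15.41 + 1,999 = 2,100 kWh
Cost = 2,100 kWh × $0.313 = $657.38

$657.38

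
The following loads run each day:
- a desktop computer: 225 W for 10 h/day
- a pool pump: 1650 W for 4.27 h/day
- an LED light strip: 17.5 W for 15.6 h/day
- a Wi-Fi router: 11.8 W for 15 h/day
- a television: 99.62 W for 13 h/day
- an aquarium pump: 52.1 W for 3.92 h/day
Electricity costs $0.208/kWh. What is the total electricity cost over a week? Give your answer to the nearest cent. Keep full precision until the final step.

$16.37

desktop computer: 225 W × 10 h × 7 d = 15,750 Wh = 15.75 kWh
pool pump: 1650 W × 4.27 h × 7 d = 49,318 Wh = 49.32 kWh
LED light strip: 17.5 W × 15.6 h × 7 d = 1,911 Wh = 1.911 kWh
Wi-Fi router: 11.8 W × 15 h × 7 d = 1,239 Wh = 1.239 kWh
television: 99.62 W × 13 h × 7 d = 9,065 Wh = 9.065 kWh
aquarium pump: 52.1 W × 3.92 h × 7 d = 1,430 Wh = 1.43 kWh
Total energy = 15.75 + 49.32 + 1.911 + 1.239 + 9.065 + 1.43 = 78.71 kWh
Cost = 78.71 kWh × $0.208 = $16.37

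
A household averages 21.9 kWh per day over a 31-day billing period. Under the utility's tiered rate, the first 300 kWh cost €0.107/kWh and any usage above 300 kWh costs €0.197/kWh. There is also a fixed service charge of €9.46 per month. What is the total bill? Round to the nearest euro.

Usage = 21.9 kWh/day × 31 days = 678.9 kWh
First 300 kWh × €0.107 = €32.10
Remaining 378.9 kWh × €0.197 = €74.64
Energy charge = €106.74; + service €9.46 = €116.20 ≈ €116

€116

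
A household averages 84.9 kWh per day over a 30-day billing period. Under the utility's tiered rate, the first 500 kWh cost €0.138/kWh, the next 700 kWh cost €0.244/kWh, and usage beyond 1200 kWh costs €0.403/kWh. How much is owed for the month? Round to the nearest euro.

Usage = 84.9 kWh/day × 30 days = 2547 kWh
First 500 kWh × €0.138 = €69.00
Next 700 kWh × €0.244 = €170.80
Remaining 1347 kWh × €0.403 = €542.84
Total = €782.64 ≈ €783

€783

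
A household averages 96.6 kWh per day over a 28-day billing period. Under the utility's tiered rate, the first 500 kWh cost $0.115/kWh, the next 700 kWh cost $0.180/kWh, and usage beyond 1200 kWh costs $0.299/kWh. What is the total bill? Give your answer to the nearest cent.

$633.44

Usage = 96.6 kWh/day × 28 days = 2704.8 kWh
First 500 kWh × $0.115 = $57.50
Next 700 kWh × $0.180 = $126.00
Remaining 1504.8 kWh × $0.299 = $449.94
Total = $633.44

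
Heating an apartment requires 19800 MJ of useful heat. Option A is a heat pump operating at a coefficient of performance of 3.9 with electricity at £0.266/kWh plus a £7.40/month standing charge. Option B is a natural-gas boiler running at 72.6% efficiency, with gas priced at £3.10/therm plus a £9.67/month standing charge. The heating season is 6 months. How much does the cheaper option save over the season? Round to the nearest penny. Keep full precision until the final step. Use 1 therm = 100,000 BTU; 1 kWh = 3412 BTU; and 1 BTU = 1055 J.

£439.84

Heat load = 19800 MJ = 19,800,000,000 J / 1055 = 18,767,773 BTU
Gas: input = 18,767,773 / 0.726 = 25,850,926 BTU = 258.5 therm → 258.5 × £3.10 = £801.38; + 6 × £9.67 standing = £859.40
Heat pump: 18,767,773 BTU / 3412 = 5,501 kWh heat; / 3.9 = 1,410 kWh in → × £0.266 = £375.16; + 6 × £7.40 standing = £419.56
Difference = |£859.40 − £419.56| = £439.84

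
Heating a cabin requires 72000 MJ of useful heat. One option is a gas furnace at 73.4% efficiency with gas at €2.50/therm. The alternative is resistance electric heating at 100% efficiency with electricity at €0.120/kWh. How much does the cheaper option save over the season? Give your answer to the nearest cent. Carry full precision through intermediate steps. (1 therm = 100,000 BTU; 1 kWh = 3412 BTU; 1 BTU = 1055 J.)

Heat load = 72000 MJ = 72,000,000,000 J / 1055 = 68,246,445 BTU
Gas: input = 68,246,445 / 0.734 = 92,978,809 BTU = 929.8 therm → 929.8 × €2.50 = €2,324.47
Electric: 68,246,445 BTU / 3412 = 20,000 kWh → × €0.120 = €2,400.23
Difference = |€2,324.47 − €2,400.23| = €75.76

€75.76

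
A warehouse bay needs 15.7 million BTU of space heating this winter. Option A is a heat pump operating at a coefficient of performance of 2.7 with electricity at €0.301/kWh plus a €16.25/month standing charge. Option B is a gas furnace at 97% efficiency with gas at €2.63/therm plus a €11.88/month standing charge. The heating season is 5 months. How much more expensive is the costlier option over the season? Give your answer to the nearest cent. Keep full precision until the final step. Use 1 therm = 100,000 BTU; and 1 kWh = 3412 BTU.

€109.14

Heat load = 15.7 × 10⁶ BTU = 15,700,000 BTU
Gas: input = 15,700,000 / 0.97 = 16,185,567 BTU = 161.9 therm → 161.9 × €2.63 = €425.68; + 5 × €11.88 standing = €485.08
Heat pump: 15,700,000 BTU / 3412 = 4,601 kWh heat; / 2.7 = 1,704 kWh in → × €0.301 = €512.97; + 5 × €16.25 standing = €594.22
Difference = |€485.08 − €594.22| = €109.14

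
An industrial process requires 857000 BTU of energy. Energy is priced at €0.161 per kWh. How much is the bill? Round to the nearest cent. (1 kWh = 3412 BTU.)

€40.44

857000 BTU × (0.00029308 kWh/BTU) = 251.2 kWh
Cost = 251.2 kWh × €0.161/kWh = €40.44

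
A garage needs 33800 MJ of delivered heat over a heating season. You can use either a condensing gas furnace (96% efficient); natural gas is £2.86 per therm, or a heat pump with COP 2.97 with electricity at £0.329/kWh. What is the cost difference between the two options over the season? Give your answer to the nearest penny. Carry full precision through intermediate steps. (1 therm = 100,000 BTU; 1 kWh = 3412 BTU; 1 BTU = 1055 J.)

Heat load = 33800 MJ = 33,800,000,000 J / 1055 = 32,037,915 BTU
Gas: input = 32,037,915 / 0.96 = 33,372,828 BTU = 333.7 therm → 333.7 × £2.86 = £954.46
Heat pump: 32,037,915 BTU / 3412 = 9,390 kWh heat; / 2.97 = 3,162 kWh in → × £0.329 = £1,040.15
Difference = |£954.46 − £1,040.15| = £85.68

£85.68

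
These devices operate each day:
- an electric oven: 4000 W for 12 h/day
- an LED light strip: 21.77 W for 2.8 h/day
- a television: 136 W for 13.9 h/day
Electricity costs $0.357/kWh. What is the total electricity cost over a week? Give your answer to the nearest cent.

electric oven: 4000 W × 12 h × 7 d = 336,000 Wh = 336 kWh
LED light strip: 21.77 W × 2.8 h × 7 d = 427 Wh = 0.4267 kWh
television: 136 W × 13.9 h × 7 d = 13,233 Wh = 13.23 kWh
Total energy = 336 + 0.4267 + 13.23 = 349.7 kWh
Cost = 349.7 kWh × $0.357 = $124.83

$124.83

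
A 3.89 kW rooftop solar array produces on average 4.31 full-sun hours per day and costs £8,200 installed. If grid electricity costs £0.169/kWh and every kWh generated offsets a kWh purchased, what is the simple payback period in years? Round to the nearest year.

8 years

Daily generation = 3.89 kW × 4.31 h = 16.77 kWh
Annual generation = 16.77 × 365 = 6119.6 kWh
Annual savings = 6119.6 × £0.169 = £1,034.20
Payback = £8,200 / £1,034.20 = 7.93 years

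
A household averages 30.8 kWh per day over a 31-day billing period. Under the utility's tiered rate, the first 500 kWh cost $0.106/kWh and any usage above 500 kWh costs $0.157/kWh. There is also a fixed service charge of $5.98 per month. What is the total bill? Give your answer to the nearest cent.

Usage = 30.8 kWh/day × 31 days = 954.8 kWh
First 500 kWh × $0.106 = $53.00
Remaining 454.8 kWh × $0.157 = $71.40
Energy charge = $124.40; + service $5.98 = $130.38

$130.38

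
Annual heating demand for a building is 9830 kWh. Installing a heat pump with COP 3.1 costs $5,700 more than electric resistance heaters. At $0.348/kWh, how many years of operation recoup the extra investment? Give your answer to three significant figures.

Resistance: 9830 kWh × $0.348 = $3,420.84/yr
Heat pump: 9830 / 3.1 = 3171 kWh in → × $0.348 = $1,103.50/yr
Annual savings = $2,317.34
Payback = $5,700 / $2,317.34 = 2.46 years

2.46 years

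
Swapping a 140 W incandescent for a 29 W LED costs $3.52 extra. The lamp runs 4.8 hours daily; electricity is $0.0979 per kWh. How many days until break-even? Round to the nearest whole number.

67 days

Power saved = 140 − 29 = 111 W
Daily energy saved = 111 W × 4.8 h = 532.8 Wh = 0.5328 kWh
Daily savings = 0.5328 × $0.0979 = $0.0522
Payback = $3.52 / $0.0522 per day = 67.48 days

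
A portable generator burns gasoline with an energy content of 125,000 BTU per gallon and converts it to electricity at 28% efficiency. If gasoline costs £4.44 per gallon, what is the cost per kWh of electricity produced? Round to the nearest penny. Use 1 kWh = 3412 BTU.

£0.43

Electrical output per gallon = 125,000 BTU × 0.28 / 3412 BTU/kWh = 10.26 kWh
Cost per kWh = £4.44 / 10.26 kWh = £0.433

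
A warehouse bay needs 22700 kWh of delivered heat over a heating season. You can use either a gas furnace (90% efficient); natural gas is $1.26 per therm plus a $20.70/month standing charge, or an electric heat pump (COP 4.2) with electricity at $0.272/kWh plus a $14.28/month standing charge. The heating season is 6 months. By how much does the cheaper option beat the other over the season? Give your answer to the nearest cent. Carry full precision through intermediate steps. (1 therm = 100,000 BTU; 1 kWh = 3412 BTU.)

Heat load = 22700 kWh × 3412 = 77,452,400 BTU
Gas: input = 77,452,400 / 0.90 = 86,058,222 BTU = 860.6 therm → 860.6 × $1.26 = $1,084.33; + 6 × $20.70 standing = $1,208.53
Heat pump: 77,452,400 BTU / 3412 = 22,700 kWh heat; / 4.2 = 5,405 kWh in → × $0.272 = $1,470.10; + 6 × $14.28 standing = $1,555.78
Difference = |$1,208.53 − $1,555.78| = $347.24

$347.24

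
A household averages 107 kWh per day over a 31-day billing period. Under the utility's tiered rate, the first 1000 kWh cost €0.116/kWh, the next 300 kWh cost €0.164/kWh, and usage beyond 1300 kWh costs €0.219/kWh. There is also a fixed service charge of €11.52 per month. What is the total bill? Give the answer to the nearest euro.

€618

Usage = 107 kWh/day × 31 days = 3317 kWh
First 1000 kWh × €0.116 = €116.00
Next 300 kWh × €0.164 = €49.20
Remaining 2017 kWh × €0.219 = €441.72
Energy charge = €606.92; + service €11.52 = €618.44 ≈ €618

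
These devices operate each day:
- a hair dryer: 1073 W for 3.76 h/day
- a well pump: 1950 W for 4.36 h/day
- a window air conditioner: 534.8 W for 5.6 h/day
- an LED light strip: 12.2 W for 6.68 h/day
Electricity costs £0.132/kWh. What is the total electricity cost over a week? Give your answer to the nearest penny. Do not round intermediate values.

£14.43

hair dryer: 1073 W × 3.76 h × 7 d = 28,241 Wh = 28.24 kWh
well pump: 1950 W × 4.36 h × 7 d = 59,514 Wh = 59.51 kWh
window air conditioner: 534.8 W × 5.6 h × 7 d = 20,964 Wh = 20.96 kWh
LED light strip: 12.2 W × 6.68 h × 7 d = 570 Wh = 0.5705 kWh
Total energy = 28.24 + 59.51 + 20.96 + 0.5705 = 109.3 kWh
Cost = 109.3 kWh × £0.132 = £14.43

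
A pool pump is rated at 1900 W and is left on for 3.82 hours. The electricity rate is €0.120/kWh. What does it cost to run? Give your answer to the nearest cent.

Energy = 1900 W × 3.82 h = 7,258 Wh = 7.258 kWh
Cost = 7.258 kWh × €0.120/kWh = €0.87

€0.87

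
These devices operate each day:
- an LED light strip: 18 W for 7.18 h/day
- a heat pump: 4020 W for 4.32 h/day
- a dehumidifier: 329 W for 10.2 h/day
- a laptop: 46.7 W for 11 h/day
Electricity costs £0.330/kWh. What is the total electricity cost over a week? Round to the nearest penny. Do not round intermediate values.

£49.35

LED light strip: 18 W × 7.18 h × 7 d = 905 Wh = 0.9047 kWh
heat pump: 4020 W × 4.32 h × 7 d = 121,565 Wh = 121.6 kWh
dehumidifier: 329 W × 10.2 h × 7 d = 23,491 Wh = 23.49 kWh
laptop: 46.7 W × 11 h × 7 d = 3,596 Wh = 3.596 kWh
Total energy = 0.9047 + 121.6 + 23.49 + 3.596 = 149.6 kWh
Cost = 149.6 kWh × £0.330 = £49.35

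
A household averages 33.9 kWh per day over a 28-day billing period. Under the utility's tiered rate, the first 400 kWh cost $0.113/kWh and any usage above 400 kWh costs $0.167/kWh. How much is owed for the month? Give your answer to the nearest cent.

$136.92

Usage = 33.9 kWh/day × 28 days = 949.2 kWh
First 400 kWh × $0.113 = $45.20
Remaining 549.2 kWh × $0.167 = $91.72
Total = $136.92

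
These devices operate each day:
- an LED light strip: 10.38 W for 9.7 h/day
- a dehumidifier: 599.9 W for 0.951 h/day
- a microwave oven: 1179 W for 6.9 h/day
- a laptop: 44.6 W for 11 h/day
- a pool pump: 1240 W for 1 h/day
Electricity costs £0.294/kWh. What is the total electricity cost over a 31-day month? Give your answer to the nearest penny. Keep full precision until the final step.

£96.03

LED light strip: 10.38 W × 9.7 h × 31 d = 3,121 Wh = 3.121 kWh
dehumidifier: 599.9 W × 0.951 h × 31 d = 17,686 Wh = 17.69 kWh
microwave oven: 1179 W × 6.9 h × 31 d = 252,188 Wh = 252.2 kWh
laptop: 44.6 W × 11 h × 31 d = 15,209 Wh = 15.21 kWh
pool pump: 1240 W × 1 h × 31 d = 38,440 Wh = 38.44 kWh
Total energy = 3.121 + 17.69 + 252.2 + 15.21 + 38.44 = 326.6 kWh
Cost = 326.6 kWh × £0.294 = £96.03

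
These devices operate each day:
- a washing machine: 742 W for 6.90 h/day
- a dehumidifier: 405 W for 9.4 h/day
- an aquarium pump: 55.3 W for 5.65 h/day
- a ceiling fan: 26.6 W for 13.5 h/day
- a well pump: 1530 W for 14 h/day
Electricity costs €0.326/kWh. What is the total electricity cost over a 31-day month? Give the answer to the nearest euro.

€313

washing machine: 742 W × 6.90 h × 31 d = 158,714 Wh = 158.7 kWh
dehumidifier: 405 W × 9.4 h × 31 d = 118,017 Wh = 118 kWh
aquarium pump: 55.3 W × 5.65 h × 31 d = 9,686 Wh = 9.686 kWh
ceiling fan: 26.6 W × 13.5 h × 31 d = 11,132 Wh = 11.13 kWh
well pump: 1530 W × 14 h × 31 d = 664,020 Wh = 664 kWh
Total energy = 158.7 + 118 + 9.686 + 11.13 + 664 = 961.6 kWh
Cost = 961.6 kWh × €0.326 = €313.47 ≈ €313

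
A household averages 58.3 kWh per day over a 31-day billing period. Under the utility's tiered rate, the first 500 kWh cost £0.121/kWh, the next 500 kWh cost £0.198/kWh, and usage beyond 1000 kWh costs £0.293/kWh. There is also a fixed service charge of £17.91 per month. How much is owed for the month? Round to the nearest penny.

£413.95

Usage = 58.3 kWh/day × 31 days = 1807.3 kWh
First 500 kWh × £0.121 = £60.50
Next 500 kWh × £0.198 = £99.00
Remaining 807.3 kWh × £0.293 = £236.54
Energy charge = £396.04; + service £17.91 = £413.95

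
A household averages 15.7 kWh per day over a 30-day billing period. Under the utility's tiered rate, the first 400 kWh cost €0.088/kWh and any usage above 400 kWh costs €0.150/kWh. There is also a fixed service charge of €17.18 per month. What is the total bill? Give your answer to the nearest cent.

Usage = 15.7 kWh/day × 30 days = 471 kWh
First 400 kWh × €0.088 = €35.20
Remaining 71 kWh × €0.150 = €10.65
Energy charge = €45.85; + service €17.18 = €63.03

€63.03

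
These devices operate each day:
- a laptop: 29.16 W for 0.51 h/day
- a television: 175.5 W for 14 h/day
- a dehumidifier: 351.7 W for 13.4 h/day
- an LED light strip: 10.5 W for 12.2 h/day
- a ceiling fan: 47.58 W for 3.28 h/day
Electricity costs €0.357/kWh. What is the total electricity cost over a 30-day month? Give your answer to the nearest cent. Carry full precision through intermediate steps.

laptop: 29.16 W × 0.51 h × 30 d = 446 Wh = 0.4461 kWh
television: 175.5 W × 14 h × 30 d = 73,710 Wh = 73.71 kWh
dehumidifier: 351.7 W × 13.4 h × 30 d = 141,383 Wh = 141.4 kWh
LED light strip: 10.5 W × 12.2 h × 30 d = 3,843 Wh = 3.843 kWh
ceiling fan: 47.58 W × 3.28 h × 30 d = 4,682 Wh = 4.682 kWh
Total energy = 0.4461 + 73.71 + 141.4 + 3.843 + 4.682 = 224.1 kWh
Cost = 224.1 kWh × €0.357 = €79.99

€79.99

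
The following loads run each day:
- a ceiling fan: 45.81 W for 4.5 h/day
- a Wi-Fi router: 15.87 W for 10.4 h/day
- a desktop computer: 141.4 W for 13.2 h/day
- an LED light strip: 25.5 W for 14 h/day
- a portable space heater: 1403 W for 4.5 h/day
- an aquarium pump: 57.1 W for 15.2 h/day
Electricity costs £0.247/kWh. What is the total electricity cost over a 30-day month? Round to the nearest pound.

ceiling fan: 45.81 W × 4.5 h × 30 d = 6,184 Wh = 6.184 kWh
Wi-Fi router: 15.87 W × 10.4 h × 30 d = 4,951 Wh = 4.951 kWh
desktop computer: 141.4 W × 13.2 h × 30 d = 55,994 Wh = 55.99 kWh
LED light strip: 25.5 W × 14 h × 30 d = 10,710 Wh = 10.71 kWh
portable space heater: 1403 W × 4.5 h × 30 d = 189,405 Wh = 189.4 kWh
aquarium pump: 57.1 W × 15.2 h × 30 d = 26,038 Wh = 26.04 kWh
Total energy = 6.184 + 4.951 + 55.99 + 10.71 + 189.4 + 26.04 = 293.3 kWh
Cost = 293.3 kWh × £0.247 = £72.44 ≈ £72

£72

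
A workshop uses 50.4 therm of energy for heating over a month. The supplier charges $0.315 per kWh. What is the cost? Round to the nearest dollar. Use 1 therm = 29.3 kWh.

50.4 therm × (29.3 kWh/therm) = 1,477 kWh
Cost = 1,477 kWh × $0.315/kWh = $465.17 ≈ $465

$465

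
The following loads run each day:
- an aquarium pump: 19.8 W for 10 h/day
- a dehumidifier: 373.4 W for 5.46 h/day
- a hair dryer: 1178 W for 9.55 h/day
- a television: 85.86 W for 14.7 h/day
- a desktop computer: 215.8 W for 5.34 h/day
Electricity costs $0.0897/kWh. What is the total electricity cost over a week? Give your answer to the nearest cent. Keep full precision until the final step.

$9.98

aquarium pump: 19.8 W × 10 h × 7 d = 1,386 Wh = 1.386 kWh
dehumidifier: 373.4 W × 5.46 h × 7 d = 14,271 Wh = 14.27 kWh
hair dryer: 1178 W × 9.55 h × 7 d = 78,749 Wh = 78.75 kWh
television: 85.86 W × 14.7 h × 7 d = 8,835 Wh = 8.835 kWh
desktop computer: 215.8 W × 5.34 h × 7 d = 8,067 Wh = 8.067 kWh
Total energy = 1.386 + 14.27 + 78.75 + 8.835 + 8.067 = 111.3 kWh
Cost = 111.3 kWh × $0.0897 = $9.98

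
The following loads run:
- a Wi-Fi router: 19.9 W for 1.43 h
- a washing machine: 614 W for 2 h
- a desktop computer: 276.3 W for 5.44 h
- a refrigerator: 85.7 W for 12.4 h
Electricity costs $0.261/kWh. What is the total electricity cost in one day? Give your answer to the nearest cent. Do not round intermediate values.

$1.00

Wi-Fi router: 19.9 W × 1.43 h = 28 Wh = 0.02846 kWh
washing machine: 614 W × 2 h = 1,228 Wh = 1.228 kWh
desktop computer: 276.3 W × 5.44 h = 1,503 Wh = 1.503 kWh
refrigerator: 85.7 W × 12.4 h = 1,063 Wh = 1.063 kWh
Total energy = 0.02846 + 1.228 + 1.503 + 1.063 = 3.822 kWh
Cost = 3.822 kWh × $0.261 = $1.00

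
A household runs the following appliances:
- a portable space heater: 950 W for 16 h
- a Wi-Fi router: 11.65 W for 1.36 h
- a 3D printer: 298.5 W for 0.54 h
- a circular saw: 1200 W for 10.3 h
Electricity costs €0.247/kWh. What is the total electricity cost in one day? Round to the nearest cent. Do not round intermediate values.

portable space heater: 950 W × 16 h = 15,200 Wh = 15.2 kWh
Wi-Fi router: 11.65 W × 1.36 h = 16 Wh = 0.01584 kWh
3D printer: 298.5 W × 0.54 h = 161 Wh = 0.1612 kWh
circular saw: 1200 W × 10.3 h = 12,360 Wh = 12.36 kWh
Total energy = 15.2 + 0.01584 + 0.1612 + 12.36 = 27.74 kWh
Cost = 27.74 kWh × €0.247 = €6.85

€6.85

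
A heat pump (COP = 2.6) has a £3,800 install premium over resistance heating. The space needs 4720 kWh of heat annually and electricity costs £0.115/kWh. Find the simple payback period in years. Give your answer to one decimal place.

Resistance: 4720 kWh × £0.115 = £542.80/yr
Heat pump: 4720 / 2.6 = 1815 kWh in → × £0.115 = £208.77/yr
Annual savings = £334.03
Payback = £3,800 / £334.03 = 11.4 years

11.4 years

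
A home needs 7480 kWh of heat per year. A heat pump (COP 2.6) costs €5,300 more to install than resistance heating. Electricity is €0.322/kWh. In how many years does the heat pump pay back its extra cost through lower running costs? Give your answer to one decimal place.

3.6 years

Resistance: 7480 kWh × €0.322 = €2,408.56/yr
Heat pump: 7480 / 2.6 = 2877 kWh in → × €0.322 = €926.37/yr
Annual savings = €1,482.19
Payback = €5,300 / €1,482.19 = 3.58 years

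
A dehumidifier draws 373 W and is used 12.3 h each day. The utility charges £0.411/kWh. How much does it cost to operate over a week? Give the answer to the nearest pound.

Energy = 373 W × 12.3 h/day × 7 days = 32,115 Wh = 32.12 kWh
Cost = 32.12 kWh × £0.411/kWh = £13.20 ≈ £13

£13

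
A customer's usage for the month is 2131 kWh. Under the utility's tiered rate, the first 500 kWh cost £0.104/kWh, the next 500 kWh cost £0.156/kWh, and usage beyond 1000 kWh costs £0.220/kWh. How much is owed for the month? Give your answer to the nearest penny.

£378.82

First 500 kWh × £0.104 = £52.00
Next 500 kWh × £0.156 = £78.00
Remaining 1131 kWh × £0.220 = £248.82
Total = £378.82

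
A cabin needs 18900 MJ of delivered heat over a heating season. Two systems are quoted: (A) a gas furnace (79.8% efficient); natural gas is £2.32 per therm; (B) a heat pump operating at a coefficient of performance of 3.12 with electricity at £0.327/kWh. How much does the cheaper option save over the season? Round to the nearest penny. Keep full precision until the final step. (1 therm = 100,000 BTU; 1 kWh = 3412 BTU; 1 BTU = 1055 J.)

Heat load = 18900 MJ = 18,900,000,000 J / 1055 = 17,914,692 BTU
Gas: input = 17,914,692 / 0.798 = 22,449,489 BTU = 224.5 therm → 224.5 × £2.32 = £520.83
Heat pump: 17,914,692 BTU / 3412 = 5,250 kWh heat; / 3.12 = 1,683 kWh in → × £0.327 = £550.29
Difference = |£520.83 − £550.29| = £29.46

£29.46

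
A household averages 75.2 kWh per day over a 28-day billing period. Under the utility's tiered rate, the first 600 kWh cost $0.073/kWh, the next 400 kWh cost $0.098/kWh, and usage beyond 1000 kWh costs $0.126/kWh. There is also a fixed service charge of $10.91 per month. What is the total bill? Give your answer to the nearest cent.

Usage = 75.2 kWh/day × 28 days = 2105.6 kWh
First 600 kWh × $0.073 = $43.80
Next 400 kWh × $0.098 = $39.20
Remaining 1105.6 kWh × $0.126 = $139.31
Energy charge = $222.31; + service $10.91 = $233.22

$233.22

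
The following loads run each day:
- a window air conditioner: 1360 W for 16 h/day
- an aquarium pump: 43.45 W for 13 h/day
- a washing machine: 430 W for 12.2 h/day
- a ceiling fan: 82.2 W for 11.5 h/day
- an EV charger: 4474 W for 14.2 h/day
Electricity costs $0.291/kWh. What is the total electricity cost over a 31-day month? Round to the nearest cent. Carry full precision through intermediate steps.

$830.36

window air conditioner: 1360 W × 16 h × 31 d = 674,560 Wh = 674.6 kWh
aquarium pump: 43.45 W × 13 h × 31 d = 17,510 Wh = 17.51 kWh
washing machine: 430 W × 12.2 h × 31 d = 162,626 Wh = 162.6 kWh
ceiling fan: 82.2 W × 11.5 h × 31 d = 29,304 Wh = 29.3 kWh
EV charger: 4474 W × 14.2 h × 31 d = 1,969,455 Wh = 1,969 kWh
Total energy = 674.6 + 17.51 + 162.6 + 29.3 + 1,969 = 2,853 kWh
Cost = 2,853 kWh × $0.291 = $830.36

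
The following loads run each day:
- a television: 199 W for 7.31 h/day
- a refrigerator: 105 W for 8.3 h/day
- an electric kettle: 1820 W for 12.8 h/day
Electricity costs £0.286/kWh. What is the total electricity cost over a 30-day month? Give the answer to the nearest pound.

£220

television: 199 W × 7.31 h × 30 d = 43,641 Wh = 43.64 kWh
refrigerator: 105 W × 8.3 h × 30 d = 26,145 Wh = 26.15 kWh
electric kettle: 1820 W × 12.8 h × 30 d = 698,880 Wh = 698.9 kWh
Total energy = 43.64 + 26.15 + 698.9 = 768.7 kWh
Cost = 768.7 kWh × £0.286 = £219.84 ≈ £220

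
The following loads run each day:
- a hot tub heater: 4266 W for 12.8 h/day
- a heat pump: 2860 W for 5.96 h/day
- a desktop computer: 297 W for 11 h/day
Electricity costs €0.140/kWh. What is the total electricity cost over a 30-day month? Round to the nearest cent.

hot tub heater: 4266 W × 12.8 h × 30 d = 1,638,144 Wh = 1,638 kWh
heat pump: 2860 W × 5.96 h × 30 d = 511,368 Wh = 511.4 kWh
desktop computer: 297 W × 11 h × 30 d = 98,010 Wh = 98.01 kWh
Total energy = 1,638 + 511.4 + 98.01 = 2,248 kWh
Cost = 2,248 kWh × €0.140 = €314.65

€314.65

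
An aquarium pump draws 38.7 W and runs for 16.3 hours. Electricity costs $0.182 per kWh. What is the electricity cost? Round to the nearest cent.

$0.11

Energy = 38.7 W × 16.3 h = 631 Wh = 0.6308 kWh
Cost = 0.6308 kWh × $0.182/kWh = $0.11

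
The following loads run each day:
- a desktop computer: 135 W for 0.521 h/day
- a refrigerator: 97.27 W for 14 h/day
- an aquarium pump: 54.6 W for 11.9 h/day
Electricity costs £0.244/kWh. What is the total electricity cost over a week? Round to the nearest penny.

£3.56

desktop computer: 135 W × 0.521 h × 7 d = 492 Wh = 0.4923 kWh
refrigerator: 97.27 W × 14 h × 7 d = 9,532 Wh = 9.532 kWh
aquarium pump: 54.6 W × 11.9 h × 7 d = 4,548 Wh = 4.548 kWh
Total energy = 0.4923 + 9.532 + 4.548 = 14.57 kWh
Cost = 14.57 kWh × £0.244 = £3.56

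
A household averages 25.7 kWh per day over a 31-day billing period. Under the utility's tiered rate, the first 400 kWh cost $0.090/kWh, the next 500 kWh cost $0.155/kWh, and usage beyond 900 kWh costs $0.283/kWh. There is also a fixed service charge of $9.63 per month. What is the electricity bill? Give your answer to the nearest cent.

Usage = 25.7 kWh/day × 31 days = 796.7 kWh
First 400 kWh × $0.090 = $36.00
Next 396.7 kWh × $0.155 = $61.49
Remaining tier: 0 kWh (not reached)
Energy charge = $97.49; + service $9.63 = $107.12

$107.12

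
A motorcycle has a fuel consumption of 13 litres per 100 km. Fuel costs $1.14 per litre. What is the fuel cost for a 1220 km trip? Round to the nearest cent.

$180.80

Fuel = 13 L/100 km × 1220 km / 100 = 158.6 L
Cost = 158.6 L × $1.14/L = $180.80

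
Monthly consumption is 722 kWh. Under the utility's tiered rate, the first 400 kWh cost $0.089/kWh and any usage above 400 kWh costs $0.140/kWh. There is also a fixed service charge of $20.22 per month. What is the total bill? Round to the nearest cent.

First 400 kWh × $0.089 = $35.60
Remaining 322 kWh × $0.140 = $45.08
Energy charge = $80.68; + service $20.22 = $100.90

$100.90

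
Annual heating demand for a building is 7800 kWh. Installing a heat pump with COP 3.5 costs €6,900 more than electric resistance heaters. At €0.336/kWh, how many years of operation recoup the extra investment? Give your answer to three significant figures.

Resistance: 7800 kWh × €0.336 = €2,620.80/yr
Heat pump: 7800 / 3.5 = 2229 kWh in → × €0.336 = €748.80/yr
Annual savings = €1,872.00
Payback = €6,900 / €1,872.00 = 3.69 years

3.69 years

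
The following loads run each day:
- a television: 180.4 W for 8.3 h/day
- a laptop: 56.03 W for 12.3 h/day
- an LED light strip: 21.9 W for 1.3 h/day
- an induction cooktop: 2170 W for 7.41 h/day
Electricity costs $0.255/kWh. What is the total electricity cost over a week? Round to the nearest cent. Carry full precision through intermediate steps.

television: 180.4 W × 8.3 h × 7 d = 10,481 Wh = 10.48 kWh
laptop: 56.03 W × 12.3 h × 7 d = 4,824 Wh = 4.824 kWh
LED light strip: 21.9 W × 1.3 h × 7 d = 199 Wh = 0.1993 kWh
induction cooktop: 2170 W × 7.41 h × 7 d = 112,558 Wh = 112.6 kWh
Total energy = 10.48 + 4.824 + 0.1993 + 112.6 = 128.1 kWh
Cost = 128.1 kWh × $0.255 = $32.66

$32.66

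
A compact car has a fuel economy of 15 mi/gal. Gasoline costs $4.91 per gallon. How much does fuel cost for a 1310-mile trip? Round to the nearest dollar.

Fuel = 1310 mi / 15 mpg = 87.33 gal
Cost = 87.33 gal × $4.91/gal = $428.81 ≈ $429

$429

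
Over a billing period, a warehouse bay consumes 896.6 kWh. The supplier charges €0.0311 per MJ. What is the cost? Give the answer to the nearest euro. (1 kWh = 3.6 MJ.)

€100

896.6 kWh × (3.6 MJ/kWh) = 3,228 MJ
Cost = 3,228 MJ × €0.0311/MJ = €100.38 ≈ €100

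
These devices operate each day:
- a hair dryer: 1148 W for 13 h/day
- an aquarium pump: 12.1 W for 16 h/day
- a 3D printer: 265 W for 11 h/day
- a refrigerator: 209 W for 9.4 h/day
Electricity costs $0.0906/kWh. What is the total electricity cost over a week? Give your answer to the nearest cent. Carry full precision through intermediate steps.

hair dryer: 1148 W × 13 h × 7 d = 104,468 Wh = 104.5 kWh
aquarium pump: 12.1 W × 16 h × 7 d = 1,355 Wh = 1.355 kWh
3D printer: 265 W × 11 h × 7 d = 20,405 Wh = 20.41 kWh
refrigerator: 209 W × 9.4 h × 7 d = 13,752 Wh = 13.75 kWh
Total energy = 104.5 + 1.355 + 20.41 + 13.75 = 140 kWh
Cost = 140 kWh × $0.0906 = $12.68

$12.68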